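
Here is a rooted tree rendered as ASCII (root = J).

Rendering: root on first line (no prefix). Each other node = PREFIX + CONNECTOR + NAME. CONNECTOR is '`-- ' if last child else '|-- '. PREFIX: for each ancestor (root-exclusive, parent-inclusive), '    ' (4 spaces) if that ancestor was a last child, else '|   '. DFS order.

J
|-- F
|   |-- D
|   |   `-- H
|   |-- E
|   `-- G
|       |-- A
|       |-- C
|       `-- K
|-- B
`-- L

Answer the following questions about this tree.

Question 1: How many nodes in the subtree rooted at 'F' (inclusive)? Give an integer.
Answer: 8

Derivation:
Subtree rooted at F contains: A, C, D, E, F, G, H, K
Count = 8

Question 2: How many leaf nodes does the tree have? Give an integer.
Answer: 7

Derivation:
Leaves (nodes with no children): A, B, C, E, H, K, L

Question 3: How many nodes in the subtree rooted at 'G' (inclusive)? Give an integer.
Answer: 4

Derivation:
Subtree rooted at G contains: A, C, G, K
Count = 4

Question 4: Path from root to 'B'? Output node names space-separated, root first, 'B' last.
Answer: J B

Derivation:
Walk down from root: J -> B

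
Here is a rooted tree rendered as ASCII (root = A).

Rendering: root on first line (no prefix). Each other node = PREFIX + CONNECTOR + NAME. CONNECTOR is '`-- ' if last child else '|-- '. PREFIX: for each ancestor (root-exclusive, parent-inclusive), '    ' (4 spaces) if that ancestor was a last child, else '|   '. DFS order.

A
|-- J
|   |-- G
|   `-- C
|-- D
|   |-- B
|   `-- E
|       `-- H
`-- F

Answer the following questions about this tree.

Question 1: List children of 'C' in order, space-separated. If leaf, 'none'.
Node C's children (from adjacency): (leaf)

Answer: none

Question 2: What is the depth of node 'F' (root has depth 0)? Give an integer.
Path from root to F: A -> F
Depth = number of edges = 1

Answer: 1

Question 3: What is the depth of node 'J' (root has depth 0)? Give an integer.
Path from root to J: A -> J
Depth = number of edges = 1

Answer: 1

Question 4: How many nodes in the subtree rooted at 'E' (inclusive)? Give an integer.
Answer: 2

Derivation:
Subtree rooted at E contains: E, H
Count = 2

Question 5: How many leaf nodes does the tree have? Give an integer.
Answer: 5

Derivation:
Leaves (nodes with no children): B, C, F, G, H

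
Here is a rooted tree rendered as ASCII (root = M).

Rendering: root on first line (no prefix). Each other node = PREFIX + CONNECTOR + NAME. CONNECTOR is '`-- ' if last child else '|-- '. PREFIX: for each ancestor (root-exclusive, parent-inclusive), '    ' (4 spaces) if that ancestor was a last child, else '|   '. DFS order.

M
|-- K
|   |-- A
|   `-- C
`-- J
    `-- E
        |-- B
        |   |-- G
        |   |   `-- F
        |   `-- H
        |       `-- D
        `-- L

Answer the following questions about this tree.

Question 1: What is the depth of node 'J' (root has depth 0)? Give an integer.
Path from root to J: M -> J
Depth = number of edges = 1

Answer: 1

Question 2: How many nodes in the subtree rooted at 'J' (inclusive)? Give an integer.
Subtree rooted at J contains: B, D, E, F, G, H, J, L
Count = 8

Answer: 8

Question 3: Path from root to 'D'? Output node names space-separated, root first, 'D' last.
Walk down from root: M -> J -> E -> B -> H -> D

Answer: M J E B H D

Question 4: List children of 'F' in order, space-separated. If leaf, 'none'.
Answer: none

Derivation:
Node F's children (from adjacency): (leaf)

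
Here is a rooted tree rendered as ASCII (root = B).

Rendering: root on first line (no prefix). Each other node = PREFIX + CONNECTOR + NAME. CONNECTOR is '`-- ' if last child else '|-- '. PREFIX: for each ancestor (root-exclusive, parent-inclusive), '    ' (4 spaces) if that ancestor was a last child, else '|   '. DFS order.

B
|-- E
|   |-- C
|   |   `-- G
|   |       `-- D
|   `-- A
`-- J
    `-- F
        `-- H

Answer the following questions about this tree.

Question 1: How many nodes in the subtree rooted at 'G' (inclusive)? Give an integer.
Subtree rooted at G contains: D, G
Count = 2

Answer: 2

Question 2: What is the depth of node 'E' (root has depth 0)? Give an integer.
Path from root to E: B -> E
Depth = number of edges = 1

Answer: 1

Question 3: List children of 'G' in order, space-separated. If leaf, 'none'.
Node G's children (from adjacency): D

Answer: D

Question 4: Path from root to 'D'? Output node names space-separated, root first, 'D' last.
Answer: B E C G D

Derivation:
Walk down from root: B -> E -> C -> G -> D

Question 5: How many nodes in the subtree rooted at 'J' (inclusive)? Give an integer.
Subtree rooted at J contains: F, H, J
Count = 3

Answer: 3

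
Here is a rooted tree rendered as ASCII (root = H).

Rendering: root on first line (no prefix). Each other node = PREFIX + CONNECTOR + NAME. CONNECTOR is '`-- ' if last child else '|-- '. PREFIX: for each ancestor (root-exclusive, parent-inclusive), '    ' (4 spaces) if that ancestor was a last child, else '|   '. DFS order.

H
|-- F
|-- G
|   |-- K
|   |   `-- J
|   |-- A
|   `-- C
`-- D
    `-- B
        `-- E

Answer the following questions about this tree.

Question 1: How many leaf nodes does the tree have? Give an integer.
Answer: 5

Derivation:
Leaves (nodes with no children): A, C, E, F, J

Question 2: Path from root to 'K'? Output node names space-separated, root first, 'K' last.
Answer: H G K

Derivation:
Walk down from root: H -> G -> K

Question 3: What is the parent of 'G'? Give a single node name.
Scan adjacency: G appears as child of H

Answer: H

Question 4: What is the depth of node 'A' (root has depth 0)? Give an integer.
Answer: 2

Derivation:
Path from root to A: H -> G -> A
Depth = number of edges = 2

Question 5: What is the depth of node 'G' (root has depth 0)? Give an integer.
Path from root to G: H -> G
Depth = number of edges = 1

Answer: 1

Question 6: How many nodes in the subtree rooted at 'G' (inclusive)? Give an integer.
Answer: 5

Derivation:
Subtree rooted at G contains: A, C, G, J, K
Count = 5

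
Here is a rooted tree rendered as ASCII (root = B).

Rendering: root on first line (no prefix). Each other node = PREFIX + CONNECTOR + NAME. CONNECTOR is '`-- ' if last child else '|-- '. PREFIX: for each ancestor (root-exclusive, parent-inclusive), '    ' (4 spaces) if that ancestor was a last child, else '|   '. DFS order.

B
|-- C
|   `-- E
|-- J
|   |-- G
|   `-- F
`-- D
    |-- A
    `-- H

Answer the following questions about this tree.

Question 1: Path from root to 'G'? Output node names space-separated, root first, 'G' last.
Walk down from root: B -> J -> G

Answer: B J G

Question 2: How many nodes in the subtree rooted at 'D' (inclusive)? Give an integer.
Subtree rooted at D contains: A, D, H
Count = 3

Answer: 3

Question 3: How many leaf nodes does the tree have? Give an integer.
Leaves (nodes with no children): A, E, F, G, H

Answer: 5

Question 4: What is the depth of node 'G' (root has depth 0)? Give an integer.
Answer: 2

Derivation:
Path from root to G: B -> J -> G
Depth = number of edges = 2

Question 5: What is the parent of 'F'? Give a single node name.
Scan adjacency: F appears as child of J

Answer: J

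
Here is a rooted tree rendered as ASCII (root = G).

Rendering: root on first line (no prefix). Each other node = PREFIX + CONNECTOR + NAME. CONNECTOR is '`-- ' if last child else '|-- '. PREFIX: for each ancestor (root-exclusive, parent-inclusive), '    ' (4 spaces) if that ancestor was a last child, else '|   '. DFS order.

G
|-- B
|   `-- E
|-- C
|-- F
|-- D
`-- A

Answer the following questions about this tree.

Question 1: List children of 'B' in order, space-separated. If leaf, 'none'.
Answer: E

Derivation:
Node B's children (from adjacency): E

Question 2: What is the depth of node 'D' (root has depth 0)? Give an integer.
Path from root to D: G -> D
Depth = number of edges = 1

Answer: 1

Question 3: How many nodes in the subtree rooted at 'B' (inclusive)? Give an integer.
Answer: 2

Derivation:
Subtree rooted at B contains: B, E
Count = 2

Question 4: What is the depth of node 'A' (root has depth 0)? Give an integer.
Answer: 1

Derivation:
Path from root to A: G -> A
Depth = number of edges = 1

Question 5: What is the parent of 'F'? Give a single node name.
Answer: G

Derivation:
Scan adjacency: F appears as child of G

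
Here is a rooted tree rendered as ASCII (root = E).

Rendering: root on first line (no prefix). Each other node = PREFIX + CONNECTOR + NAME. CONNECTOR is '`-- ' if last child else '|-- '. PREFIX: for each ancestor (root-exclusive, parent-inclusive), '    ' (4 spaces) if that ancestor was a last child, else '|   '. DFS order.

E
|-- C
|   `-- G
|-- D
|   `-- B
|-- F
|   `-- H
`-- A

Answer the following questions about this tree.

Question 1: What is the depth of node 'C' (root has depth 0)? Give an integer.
Answer: 1

Derivation:
Path from root to C: E -> C
Depth = number of edges = 1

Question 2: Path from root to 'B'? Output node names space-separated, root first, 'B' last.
Walk down from root: E -> D -> B

Answer: E D B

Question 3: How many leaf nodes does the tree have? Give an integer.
Answer: 4

Derivation:
Leaves (nodes with no children): A, B, G, H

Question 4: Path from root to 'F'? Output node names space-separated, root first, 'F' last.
Answer: E F

Derivation:
Walk down from root: E -> F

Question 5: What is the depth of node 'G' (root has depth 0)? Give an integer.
Path from root to G: E -> C -> G
Depth = number of edges = 2

Answer: 2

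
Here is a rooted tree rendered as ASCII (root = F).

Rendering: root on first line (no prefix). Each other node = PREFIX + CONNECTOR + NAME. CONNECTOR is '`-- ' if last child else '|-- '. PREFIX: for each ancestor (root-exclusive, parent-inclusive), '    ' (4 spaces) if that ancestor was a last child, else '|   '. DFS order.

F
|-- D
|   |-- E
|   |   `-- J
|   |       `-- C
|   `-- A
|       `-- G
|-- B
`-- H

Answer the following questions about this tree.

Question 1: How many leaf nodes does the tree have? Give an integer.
Answer: 4

Derivation:
Leaves (nodes with no children): B, C, G, H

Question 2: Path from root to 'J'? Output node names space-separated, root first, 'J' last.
Walk down from root: F -> D -> E -> J

Answer: F D E J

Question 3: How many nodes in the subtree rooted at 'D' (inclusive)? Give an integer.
Answer: 6

Derivation:
Subtree rooted at D contains: A, C, D, E, G, J
Count = 6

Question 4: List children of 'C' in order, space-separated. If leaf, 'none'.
Node C's children (from adjacency): (leaf)

Answer: none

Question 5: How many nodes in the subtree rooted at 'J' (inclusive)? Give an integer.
Subtree rooted at J contains: C, J
Count = 2

Answer: 2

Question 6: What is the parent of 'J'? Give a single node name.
Answer: E

Derivation:
Scan adjacency: J appears as child of E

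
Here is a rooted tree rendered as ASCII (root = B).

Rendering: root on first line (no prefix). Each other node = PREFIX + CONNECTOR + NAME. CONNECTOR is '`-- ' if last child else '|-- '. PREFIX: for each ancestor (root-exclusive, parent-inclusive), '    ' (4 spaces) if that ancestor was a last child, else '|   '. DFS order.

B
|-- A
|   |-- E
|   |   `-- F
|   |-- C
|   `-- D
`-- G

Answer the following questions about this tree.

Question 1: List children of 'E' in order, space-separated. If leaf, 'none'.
Node E's children (from adjacency): F

Answer: F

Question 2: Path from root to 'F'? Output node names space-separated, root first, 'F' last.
Walk down from root: B -> A -> E -> F

Answer: B A E F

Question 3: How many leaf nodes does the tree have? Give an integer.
Leaves (nodes with no children): C, D, F, G

Answer: 4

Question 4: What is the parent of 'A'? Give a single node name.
Scan adjacency: A appears as child of B

Answer: B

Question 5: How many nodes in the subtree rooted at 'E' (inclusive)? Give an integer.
Answer: 2

Derivation:
Subtree rooted at E contains: E, F
Count = 2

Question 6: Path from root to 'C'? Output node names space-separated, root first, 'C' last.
Walk down from root: B -> A -> C

Answer: B A C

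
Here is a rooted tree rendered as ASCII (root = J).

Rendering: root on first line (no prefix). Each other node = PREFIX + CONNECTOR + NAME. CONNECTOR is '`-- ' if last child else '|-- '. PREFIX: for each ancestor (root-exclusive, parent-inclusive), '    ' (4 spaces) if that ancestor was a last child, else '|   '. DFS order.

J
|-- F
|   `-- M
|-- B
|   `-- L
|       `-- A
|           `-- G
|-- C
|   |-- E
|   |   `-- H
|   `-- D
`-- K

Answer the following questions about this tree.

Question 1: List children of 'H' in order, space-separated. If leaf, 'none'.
Node H's children (from adjacency): (leaf)

Answer: none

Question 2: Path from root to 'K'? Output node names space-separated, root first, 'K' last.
Answer: J K

Derivation:
Walk down from root: J -> K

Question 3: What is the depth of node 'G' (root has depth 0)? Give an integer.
Path from root to G: J -> B -> L -> A -> G
Depth = number of edges = 4

Answer: 4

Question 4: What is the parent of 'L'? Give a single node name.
Scan adjacency: L appears as child of B

Answer: B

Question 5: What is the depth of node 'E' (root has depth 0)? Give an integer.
Path from root to E: J -> C -> E
Depth = number of edges = 2

Answer: 2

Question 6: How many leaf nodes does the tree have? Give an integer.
Leaves (nodes with no children): D, G, H, K, M

Answer: 5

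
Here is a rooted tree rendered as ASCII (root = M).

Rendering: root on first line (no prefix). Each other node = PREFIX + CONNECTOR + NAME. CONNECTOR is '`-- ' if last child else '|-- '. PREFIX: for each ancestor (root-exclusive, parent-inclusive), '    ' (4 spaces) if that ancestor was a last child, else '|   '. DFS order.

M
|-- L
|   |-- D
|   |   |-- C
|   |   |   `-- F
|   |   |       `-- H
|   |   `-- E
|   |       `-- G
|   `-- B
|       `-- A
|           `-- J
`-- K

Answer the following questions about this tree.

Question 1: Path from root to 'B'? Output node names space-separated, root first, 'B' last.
Answer: M L B

Derivation:
Walk down from root: M -> L -> B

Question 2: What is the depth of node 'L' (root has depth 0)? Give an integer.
Answer: 1

Derivation:
Path from root to L: M -> L
Depth = number of edges = 1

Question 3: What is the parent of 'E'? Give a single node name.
Answer: D

Derivation:
Scan adjacency: E appears as child of D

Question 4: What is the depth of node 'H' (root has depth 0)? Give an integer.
Path from root to H: M -> L -> D -> C -> F -> H
Depth = number of edges = 5

Answer: 5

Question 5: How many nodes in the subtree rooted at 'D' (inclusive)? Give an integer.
Subtree rooted at D contains: C, D, E, F, G, H
Count = 6

Answer: 6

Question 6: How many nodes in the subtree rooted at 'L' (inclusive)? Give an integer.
Answer: 10

Derivation:
Subtree rooted at L contains: A, B, C, D, E, F, G, H, J, L
Count = 10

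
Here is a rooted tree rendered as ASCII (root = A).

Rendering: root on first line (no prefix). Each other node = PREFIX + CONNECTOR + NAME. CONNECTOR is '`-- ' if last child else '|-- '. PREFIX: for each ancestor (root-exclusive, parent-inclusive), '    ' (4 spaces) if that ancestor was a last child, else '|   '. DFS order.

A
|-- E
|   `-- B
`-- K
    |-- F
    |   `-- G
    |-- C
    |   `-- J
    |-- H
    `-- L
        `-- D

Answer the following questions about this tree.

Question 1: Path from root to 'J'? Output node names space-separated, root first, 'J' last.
Answer: A K C J

Derivation:
Walk down from root: A -> K -> C -> J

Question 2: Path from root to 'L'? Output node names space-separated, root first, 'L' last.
Answer: A K L

Derivation:
Walk down from root: A -> K -> L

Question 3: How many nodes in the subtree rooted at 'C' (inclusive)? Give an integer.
Answer: 2

Derivation:
Subtree rooted at C contains: C, J
Count = 2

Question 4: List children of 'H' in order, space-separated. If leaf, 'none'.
Answer: none

Derivation:
Node H's children (from adjacency): (leaf)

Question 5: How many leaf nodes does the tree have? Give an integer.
Answer: 5

Derivation:
Leaves (nodes with no children): B, D, G, H, J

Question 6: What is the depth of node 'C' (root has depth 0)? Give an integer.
Answer: 2

Derivation:
Path from root to C: A -> K -> C
Depth = number of edges = 2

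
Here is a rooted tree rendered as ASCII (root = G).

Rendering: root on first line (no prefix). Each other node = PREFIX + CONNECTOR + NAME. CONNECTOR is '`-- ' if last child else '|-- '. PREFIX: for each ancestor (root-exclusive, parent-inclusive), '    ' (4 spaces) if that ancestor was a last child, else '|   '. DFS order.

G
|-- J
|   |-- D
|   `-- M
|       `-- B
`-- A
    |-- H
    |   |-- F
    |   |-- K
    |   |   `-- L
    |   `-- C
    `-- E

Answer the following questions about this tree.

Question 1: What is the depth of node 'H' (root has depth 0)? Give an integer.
Path from root to H: G -> A -> H
Depth = number of edges = 2

Answer: 2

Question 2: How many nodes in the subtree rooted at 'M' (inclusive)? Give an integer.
Answer: 2

Derivation:
Subtree rooted at M contains: B, M
Count = 2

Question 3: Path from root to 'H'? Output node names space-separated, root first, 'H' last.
Walk down from root: G -> A -> H

Answer: G A H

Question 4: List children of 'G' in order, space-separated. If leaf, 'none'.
Answer: J A

Derivation:
Node G's children (from adjacency): J, A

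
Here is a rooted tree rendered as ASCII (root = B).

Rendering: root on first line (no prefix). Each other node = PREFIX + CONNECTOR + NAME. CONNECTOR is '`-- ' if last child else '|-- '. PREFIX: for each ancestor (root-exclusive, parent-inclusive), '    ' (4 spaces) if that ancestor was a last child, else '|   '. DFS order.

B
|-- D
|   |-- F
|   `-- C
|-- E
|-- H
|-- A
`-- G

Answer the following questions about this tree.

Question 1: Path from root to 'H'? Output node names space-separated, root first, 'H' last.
Walk down from root: B -> H

Answer: B H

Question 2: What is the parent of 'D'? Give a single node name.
Scan adjacency: D appears as child of B

Answer: B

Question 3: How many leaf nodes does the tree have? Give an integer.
Leaves (nodes with no children): A, C, E, F, G, H

Answer: 6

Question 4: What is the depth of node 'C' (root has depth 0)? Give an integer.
Answer: 2

Derivation:
Path from root to C: B -> D -> C
Depth = number of edges = 2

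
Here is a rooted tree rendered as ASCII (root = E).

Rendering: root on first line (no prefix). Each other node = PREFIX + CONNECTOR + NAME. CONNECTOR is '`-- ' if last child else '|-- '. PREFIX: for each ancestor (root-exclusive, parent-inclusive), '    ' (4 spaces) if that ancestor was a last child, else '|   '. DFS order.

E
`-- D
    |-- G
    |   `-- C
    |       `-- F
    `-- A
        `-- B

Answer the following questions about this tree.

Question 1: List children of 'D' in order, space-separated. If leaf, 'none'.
Node D's children (from adjacency): G, A

Answer: G A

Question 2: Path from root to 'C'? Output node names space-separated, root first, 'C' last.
Answer: E D G C

Derivation:
Walk down from root: E -> D -> G -> C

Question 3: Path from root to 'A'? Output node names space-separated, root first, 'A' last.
Walk down from root: E -> D -> A

Answer: E D A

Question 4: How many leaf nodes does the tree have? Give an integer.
Leaves (nodes with no children): B, F

Answer: 2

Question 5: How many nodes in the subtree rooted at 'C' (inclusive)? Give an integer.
Subtree rooted at C contains: C, F
Count = 2

Answer: 2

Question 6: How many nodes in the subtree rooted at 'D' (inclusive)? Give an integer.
Subtree rooted at D contains: A, B, C, D, F, G
Count = 6

Answer: 6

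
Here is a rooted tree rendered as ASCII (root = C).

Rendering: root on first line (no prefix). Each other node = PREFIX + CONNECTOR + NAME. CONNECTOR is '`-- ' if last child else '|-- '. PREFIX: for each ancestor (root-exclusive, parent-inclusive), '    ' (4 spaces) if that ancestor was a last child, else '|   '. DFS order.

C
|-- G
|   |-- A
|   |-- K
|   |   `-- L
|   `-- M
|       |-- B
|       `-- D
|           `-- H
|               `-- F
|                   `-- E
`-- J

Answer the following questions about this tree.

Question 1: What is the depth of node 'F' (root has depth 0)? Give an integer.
Path from root to F: C -> G -> M -> D -> H -> F
Depth = number of edges = 5

Answer: 5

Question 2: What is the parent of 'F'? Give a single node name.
Scan adjacency: F appears as child of H

Answer: H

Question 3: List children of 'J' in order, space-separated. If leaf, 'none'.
Node J's children (from adjacency): (leaf)

Answer: none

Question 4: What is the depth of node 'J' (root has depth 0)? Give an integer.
Path from root to J: C -> J
Depth = number of edges = 1

Answer: 1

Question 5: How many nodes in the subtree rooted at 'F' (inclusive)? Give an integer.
Answer: 2

Derivation:
Subtree rooted at F contains: E, F
Count = 2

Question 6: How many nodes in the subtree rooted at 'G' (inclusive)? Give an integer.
Answer: 10

Derivation:
Subtree rooted at G contains: A, B, D, E, F, G, H, K, L, M
Count = 10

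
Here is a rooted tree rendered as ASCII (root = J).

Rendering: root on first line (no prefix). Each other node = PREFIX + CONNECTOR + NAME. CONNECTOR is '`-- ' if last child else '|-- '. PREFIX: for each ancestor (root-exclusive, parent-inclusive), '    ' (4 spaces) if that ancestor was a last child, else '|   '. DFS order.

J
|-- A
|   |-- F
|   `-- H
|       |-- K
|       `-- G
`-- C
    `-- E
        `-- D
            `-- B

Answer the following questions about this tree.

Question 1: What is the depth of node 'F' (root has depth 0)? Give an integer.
Answer: 2

Derivation:
Path from root to F: J -> A -> F
Depth = number of edges = 2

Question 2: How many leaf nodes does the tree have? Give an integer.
Answer: 4

Derivation:
Leaves (nodes with no children): B, F, G, K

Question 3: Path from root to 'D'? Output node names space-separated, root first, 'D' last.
Answer: J C E D

Derivation:
Walk down from root: J -> C -> E -> D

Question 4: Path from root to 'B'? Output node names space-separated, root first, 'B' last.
Walk down from root: J -> C -> E -> D -> B

Answer: J C E D B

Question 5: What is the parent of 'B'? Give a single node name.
Answer: D

Derivation:
Scan adjacency: B appears as child of D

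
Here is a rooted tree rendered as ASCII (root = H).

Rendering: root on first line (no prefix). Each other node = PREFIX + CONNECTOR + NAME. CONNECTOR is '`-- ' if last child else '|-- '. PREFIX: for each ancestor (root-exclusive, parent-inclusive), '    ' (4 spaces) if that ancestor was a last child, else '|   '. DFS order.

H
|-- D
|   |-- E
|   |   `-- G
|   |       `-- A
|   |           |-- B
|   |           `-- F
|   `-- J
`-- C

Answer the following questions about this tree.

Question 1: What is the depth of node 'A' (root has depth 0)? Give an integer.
Path from root to A: H -> D -> E -> G -> A
Depth = number of edges = 4

Answer: 4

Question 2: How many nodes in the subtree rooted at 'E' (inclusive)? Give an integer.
Subtree rooted at E contains: A, B, E, F, G
Count = 5

Answer: 5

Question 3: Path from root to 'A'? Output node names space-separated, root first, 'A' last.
Walk down from root: H -> D -> E -> G -> A

Answer: H D E G A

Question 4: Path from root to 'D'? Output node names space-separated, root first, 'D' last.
Walk down from root: H -> D

Answer: H D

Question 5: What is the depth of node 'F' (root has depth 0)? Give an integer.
Path from root to F: H -> D -> E -> G -> A -> F
Depth = number of edges = 5

Answer: 5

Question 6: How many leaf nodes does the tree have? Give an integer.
Leaves (nodes with no children): B, C, F, J

Answer: 4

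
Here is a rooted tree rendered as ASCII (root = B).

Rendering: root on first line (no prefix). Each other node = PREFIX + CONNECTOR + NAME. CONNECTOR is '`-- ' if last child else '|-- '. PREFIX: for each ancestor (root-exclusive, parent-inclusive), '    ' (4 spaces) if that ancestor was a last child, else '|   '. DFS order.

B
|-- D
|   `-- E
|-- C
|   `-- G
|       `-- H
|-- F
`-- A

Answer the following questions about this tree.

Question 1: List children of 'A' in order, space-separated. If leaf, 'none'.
Node A's children (from adjacency): (leaf)

Answer: none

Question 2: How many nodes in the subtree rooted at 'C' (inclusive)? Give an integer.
Subtree rooted at C contains: C, G, H
Count = 3

Answer: 3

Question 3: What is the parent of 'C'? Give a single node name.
Scan adjacency: C appears as child of B

Answer: B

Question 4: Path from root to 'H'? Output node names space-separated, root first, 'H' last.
Answer: B C G H

Derivation:
Walk down from root: B -> C -> G -> H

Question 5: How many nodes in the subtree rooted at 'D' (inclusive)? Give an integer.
Subtree rooted at D contains: D, E
Count = 2

Answer: 2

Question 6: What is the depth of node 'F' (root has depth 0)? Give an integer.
Path from root to F: B -> F
Depth = number of edges = 1

Answer: 1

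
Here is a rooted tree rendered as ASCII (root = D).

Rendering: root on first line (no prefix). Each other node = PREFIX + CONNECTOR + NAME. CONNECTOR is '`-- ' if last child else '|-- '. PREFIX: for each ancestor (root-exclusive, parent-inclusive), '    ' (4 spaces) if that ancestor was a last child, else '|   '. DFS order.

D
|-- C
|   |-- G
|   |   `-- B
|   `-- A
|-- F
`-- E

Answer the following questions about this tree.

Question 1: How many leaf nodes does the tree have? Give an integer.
Answer: 4

Derivation:
Leaves (nodes with no children): A, B, E, F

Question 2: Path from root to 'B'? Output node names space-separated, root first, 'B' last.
Walk down from root: D -> C -> G -> B

Answer: D C G B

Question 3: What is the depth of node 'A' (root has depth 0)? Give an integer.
Answer: 2

Derivation:
Path from root to A: D -> C -> A
Depth = number of edges = 2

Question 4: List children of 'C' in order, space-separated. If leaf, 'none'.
Node C's children (from adjacency): G, A

Answer: G A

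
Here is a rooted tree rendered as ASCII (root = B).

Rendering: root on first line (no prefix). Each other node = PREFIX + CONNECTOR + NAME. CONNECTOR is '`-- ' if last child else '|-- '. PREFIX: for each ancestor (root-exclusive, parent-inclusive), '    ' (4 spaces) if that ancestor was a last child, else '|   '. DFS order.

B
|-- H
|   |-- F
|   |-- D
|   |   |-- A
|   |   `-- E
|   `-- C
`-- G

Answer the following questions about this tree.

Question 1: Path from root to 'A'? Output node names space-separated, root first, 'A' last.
Walk down from root: B -> H -> D -> A

Answer: B H D A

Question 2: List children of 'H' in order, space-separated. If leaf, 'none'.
Answer: F D C

Derivation:
Node H's children (from adjacency): F, D, C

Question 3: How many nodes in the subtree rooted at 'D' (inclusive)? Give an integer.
Subtree rooted at D contains: A, D, E
Count = 3

Answer: 3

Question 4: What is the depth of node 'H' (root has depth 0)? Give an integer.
Answer: 1

Derivation:
Path from root to H: B -> H
Depth = number of edges = 1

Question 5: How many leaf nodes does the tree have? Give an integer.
Leaves (nodes with no children): A, C, E, F, G

Answer: 5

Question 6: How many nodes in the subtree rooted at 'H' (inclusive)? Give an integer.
Subtree rooted at H contains: A, C, D, E, F, H
Count = 6

Answer: 6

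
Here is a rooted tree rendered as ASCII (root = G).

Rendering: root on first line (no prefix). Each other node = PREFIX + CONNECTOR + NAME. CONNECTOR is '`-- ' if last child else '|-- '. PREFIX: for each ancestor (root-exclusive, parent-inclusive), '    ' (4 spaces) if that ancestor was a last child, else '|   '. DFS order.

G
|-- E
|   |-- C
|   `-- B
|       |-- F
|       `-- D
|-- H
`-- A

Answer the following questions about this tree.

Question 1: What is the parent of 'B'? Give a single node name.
Answer: E

Derivation:
Scan adjacency: B appears as child of E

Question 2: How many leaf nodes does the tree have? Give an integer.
Leaves (nodes with no children): A, C, D, F, H

Answer: 5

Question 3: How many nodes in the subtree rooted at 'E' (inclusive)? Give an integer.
Answer: 5

Derivation:
Subtree rooted at E contains: B, C, D, E, F
Count = 5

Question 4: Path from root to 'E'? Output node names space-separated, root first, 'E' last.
Answer: G E

Derivation:
Walk down from root: G -> E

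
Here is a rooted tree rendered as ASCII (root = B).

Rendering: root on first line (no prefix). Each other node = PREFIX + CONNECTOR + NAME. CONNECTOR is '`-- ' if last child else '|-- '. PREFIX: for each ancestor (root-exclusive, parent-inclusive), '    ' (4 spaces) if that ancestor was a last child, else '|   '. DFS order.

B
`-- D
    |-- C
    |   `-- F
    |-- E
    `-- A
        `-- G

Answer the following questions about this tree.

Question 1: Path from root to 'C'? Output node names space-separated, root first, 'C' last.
Walk down from root: B -> D -> C

Answer: B D C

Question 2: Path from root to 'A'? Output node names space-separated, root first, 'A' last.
Answer: B D A

Derivation:
Walk down from root: B -> D -> A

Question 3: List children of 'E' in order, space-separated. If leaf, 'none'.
Node E's children (from adjacency): (leaf)

Answer: none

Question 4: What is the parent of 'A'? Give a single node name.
Answer: D

Derivation:
Scan adjacency: A appears as child of D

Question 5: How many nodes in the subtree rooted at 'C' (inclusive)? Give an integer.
Answer: 2

Derivation:
Subtree rooted at C contains: C, F
Count = 2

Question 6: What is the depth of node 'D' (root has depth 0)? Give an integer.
Answer: 1

Derivation:
Path from root to D: B -> D
Depth = number of edges = 1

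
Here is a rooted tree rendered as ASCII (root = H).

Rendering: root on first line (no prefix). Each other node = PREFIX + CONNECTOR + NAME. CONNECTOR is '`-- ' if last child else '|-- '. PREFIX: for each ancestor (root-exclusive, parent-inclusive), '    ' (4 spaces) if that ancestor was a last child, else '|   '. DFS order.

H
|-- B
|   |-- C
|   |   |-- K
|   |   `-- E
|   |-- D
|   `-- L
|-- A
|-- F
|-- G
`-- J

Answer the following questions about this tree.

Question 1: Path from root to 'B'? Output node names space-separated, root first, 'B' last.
Walk down from root: H -> B

Answer: H B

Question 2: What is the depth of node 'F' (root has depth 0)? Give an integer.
Answer: 1

Derivation:
Path from root to F: H -> F
Depth = number of edges = 1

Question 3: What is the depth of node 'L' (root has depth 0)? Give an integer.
Path from root to L: H -> B -> L
Depth = number of edges = 2

Answer: 2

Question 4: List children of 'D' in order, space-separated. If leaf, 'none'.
Node D's children (from adjacency): (leaf)

Answer: none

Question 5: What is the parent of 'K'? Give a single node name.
Scan adjacency: K appears as child of C

Answer: C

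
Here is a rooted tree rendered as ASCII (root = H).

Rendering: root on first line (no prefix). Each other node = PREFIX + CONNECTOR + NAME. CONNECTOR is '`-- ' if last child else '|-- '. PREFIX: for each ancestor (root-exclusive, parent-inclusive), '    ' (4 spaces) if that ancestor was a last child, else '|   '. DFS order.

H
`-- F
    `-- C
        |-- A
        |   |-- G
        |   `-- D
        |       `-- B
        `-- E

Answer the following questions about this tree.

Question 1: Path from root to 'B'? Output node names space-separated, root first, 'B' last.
Walk down from root: H -> F -> C -> A -> D -> B

Answer: H F C A D B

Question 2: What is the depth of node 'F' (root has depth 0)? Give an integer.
Answer: 1

Derivation:
Path from root to F: H -> F
Depth = number of edges = 1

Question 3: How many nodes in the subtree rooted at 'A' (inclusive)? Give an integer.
Subtree rooted at A contains: A, B, D, G
Count = 4

Answer: 4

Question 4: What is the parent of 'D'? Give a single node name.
Scan adjacency: D appears as child of A

Answer: A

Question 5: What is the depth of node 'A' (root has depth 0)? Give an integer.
Answer: 3

Derivation:
Path from root to A: H -> F -> C -> A
Depth = number of edges = 3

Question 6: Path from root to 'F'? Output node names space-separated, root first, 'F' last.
Answer: H F

Derivation:
Walk down from root: H -> F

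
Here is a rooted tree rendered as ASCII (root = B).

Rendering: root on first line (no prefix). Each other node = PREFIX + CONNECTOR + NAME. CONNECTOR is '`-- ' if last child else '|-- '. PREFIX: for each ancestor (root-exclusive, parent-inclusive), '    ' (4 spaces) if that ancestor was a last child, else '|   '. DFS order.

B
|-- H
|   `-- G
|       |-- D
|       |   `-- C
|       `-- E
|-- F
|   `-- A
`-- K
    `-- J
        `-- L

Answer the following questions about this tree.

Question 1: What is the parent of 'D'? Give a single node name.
Answer: G

Derivation:
Scan adjacency: D appears as child of G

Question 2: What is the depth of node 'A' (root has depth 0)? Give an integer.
Path from root to A: B -> F -> A
Depth = number of edges = 2

Answer: 2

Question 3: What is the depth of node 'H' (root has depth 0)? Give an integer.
Path from root to H: B -> H
Depth = number of edges = 1

Answer: 1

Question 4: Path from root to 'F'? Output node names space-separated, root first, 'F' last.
Answer: B F

Derivation:
Walk down from root: B -> F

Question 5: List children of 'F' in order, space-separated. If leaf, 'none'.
Answer: A

Derivation:
Node F's children (from adjacency): A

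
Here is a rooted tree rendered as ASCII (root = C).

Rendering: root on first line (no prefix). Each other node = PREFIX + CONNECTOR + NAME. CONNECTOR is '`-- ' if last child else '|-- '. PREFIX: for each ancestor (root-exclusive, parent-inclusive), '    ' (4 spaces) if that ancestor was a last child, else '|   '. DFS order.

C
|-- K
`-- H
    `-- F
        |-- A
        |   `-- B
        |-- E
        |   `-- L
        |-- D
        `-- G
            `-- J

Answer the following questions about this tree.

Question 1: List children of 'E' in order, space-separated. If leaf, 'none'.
Answer: L

Derivation:
Node E's children (from adjacency): L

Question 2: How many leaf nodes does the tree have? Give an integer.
Leaves (nodes with no children): B, D, J, K, L

Answer: 5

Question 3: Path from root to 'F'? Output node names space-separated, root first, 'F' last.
Answer: C H F

Derivation:
Walk down from root: C -> H -> F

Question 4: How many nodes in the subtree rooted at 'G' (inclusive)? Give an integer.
Answer: 2

Derivation:
Subtree rooted at G contains: G, J
Count = 2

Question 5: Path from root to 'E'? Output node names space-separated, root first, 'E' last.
Walk down from root: C -> H -> F -> E

Answer: C H F E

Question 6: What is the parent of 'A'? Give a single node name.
Answer: F

Derivation:
Scan adjacency: A appears as child of F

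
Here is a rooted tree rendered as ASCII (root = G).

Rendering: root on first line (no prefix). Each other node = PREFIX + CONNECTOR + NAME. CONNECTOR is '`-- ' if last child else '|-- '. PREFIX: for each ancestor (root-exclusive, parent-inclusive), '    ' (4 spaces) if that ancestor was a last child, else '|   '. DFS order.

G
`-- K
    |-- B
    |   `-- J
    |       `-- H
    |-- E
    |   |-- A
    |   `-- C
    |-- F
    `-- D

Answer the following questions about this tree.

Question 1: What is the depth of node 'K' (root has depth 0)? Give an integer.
Answer: 1

Derivation:
Path from root to K: G -> K
Depth = number of edges = 1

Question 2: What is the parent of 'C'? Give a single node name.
Scan adjacency: C appears as child of E

Answer: E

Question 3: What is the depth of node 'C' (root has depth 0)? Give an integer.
Path from root to C: G -> K -> E -> C
Depth = number of edges = 3

Answer: 3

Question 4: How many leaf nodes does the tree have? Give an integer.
Answer: 5

Derivation:
Leaves (nodes with no children): A, C, D, F, H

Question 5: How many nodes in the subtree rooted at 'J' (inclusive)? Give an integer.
Subtree rooted at J contains: H, J
Count = 2

Answer: 2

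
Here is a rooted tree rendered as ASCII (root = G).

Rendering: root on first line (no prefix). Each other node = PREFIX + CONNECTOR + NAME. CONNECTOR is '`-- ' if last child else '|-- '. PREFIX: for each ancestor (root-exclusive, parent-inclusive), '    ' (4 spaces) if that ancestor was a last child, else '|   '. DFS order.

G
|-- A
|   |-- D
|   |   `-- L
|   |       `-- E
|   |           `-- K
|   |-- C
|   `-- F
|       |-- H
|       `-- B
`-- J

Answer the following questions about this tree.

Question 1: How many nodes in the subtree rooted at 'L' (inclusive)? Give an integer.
Subtree rooted at L contains: E, K, L
Count = 3

Answer: 3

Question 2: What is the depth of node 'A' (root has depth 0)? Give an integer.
Path from root to A: G -> A
Depth = number of edges = 1

Answer: 1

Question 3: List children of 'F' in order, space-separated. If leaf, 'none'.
Answer: H B

Derivation:
Node F's children (from adjacency): H, B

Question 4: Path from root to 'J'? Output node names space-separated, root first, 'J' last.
Answer: G J

Derivation:
Walk down from root: G -> J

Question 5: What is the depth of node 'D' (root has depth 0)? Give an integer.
Path from root to D: G -> A -> D
Depth = number of edges = 2

Answer: 2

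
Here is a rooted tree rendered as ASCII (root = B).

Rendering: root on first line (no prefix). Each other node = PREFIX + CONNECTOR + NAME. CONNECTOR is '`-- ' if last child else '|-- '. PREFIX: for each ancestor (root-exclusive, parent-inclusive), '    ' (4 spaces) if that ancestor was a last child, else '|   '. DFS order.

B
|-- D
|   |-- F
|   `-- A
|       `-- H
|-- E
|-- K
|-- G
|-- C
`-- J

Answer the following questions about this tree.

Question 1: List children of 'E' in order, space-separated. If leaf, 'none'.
Answer: none

Derivation:
Node E's children (from adjacency): (leaf)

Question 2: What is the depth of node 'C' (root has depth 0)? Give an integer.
Path from root to C: B -> C
Depth = number of edges = 1

Answer: 1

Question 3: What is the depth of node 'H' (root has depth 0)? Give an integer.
Answer: 3

Derivation:
Path from root to H: B -> D -> A -> H
Depth = number of edges = 3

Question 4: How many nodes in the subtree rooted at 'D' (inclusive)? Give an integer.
Answer: 4

Derivation:
Subtree rooted at D contains: A, D, F, H
Count = 4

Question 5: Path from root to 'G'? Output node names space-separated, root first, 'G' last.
Answer: B G

Derivation:
Walk down from root: B -> G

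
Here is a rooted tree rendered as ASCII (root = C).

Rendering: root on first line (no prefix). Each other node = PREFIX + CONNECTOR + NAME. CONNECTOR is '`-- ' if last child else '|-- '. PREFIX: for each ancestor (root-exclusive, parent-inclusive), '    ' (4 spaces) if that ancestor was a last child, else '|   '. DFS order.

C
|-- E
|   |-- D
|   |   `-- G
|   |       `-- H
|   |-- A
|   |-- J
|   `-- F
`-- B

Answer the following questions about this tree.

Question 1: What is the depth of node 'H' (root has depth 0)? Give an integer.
Path from root to H: C -> E -> D -> G -> H
Depth = number of edges = 4

Answer: 4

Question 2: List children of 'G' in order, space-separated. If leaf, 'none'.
Node G's children (from adjacency): H

Answer: H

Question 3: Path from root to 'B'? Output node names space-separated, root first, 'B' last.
Answer: C B

Derivation:
Walk down from root: C -> B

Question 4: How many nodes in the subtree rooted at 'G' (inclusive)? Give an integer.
Answer: 2

Derivation:
Subtree rooted at G contains: G, H
Count = 2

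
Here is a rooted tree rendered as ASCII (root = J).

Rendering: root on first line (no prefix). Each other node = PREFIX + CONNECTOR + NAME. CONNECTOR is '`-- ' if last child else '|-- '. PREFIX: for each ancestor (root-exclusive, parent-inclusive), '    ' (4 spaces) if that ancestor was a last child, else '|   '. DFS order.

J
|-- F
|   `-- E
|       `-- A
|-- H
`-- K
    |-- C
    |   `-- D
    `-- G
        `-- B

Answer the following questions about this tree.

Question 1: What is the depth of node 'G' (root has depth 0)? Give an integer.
Path from root to G: J -> K -> G
Depth = number of edges = 2

Answer: 2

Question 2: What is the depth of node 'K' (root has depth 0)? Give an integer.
Path from root to K: J -> K
Depth = number of edges = 1

Answer: 1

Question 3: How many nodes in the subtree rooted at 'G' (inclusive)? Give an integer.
Answer: 2

Derivation:
Subtree rooted at G contains: B, G
Count = 2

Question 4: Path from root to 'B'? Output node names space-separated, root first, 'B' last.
Walk down from root: J -> K -> G -> B

Answer: J K G B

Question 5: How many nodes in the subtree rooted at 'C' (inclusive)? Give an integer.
Answer: 2

Derivation:
Subtree rooted at C contains: C, D
Count = 2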